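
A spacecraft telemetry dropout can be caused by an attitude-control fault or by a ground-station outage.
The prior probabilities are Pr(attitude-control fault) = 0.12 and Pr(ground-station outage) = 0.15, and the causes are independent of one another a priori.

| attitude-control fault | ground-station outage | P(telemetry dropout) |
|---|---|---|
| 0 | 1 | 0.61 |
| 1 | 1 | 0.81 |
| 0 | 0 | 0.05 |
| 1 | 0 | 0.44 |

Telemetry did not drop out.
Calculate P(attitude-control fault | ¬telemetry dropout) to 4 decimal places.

P(attitude-control fault | ¬telemetry dropout) ≈ 0.0736

P(¬telemetry dropout) = 0.95·0.88·0.85 + 0.39·0.88·0.15 + 0.56·0.12·0.85 + 0.19·0.12·0.15 = 0.710600 + 0.051480 + 0.057120 + 0.003420 = 0.822620
The attitude-control fault-present share is 0.057120 + 0.003420 = 0.060540.
Hence the posterior is 0.060540/0.822620 ≈ 0.0736.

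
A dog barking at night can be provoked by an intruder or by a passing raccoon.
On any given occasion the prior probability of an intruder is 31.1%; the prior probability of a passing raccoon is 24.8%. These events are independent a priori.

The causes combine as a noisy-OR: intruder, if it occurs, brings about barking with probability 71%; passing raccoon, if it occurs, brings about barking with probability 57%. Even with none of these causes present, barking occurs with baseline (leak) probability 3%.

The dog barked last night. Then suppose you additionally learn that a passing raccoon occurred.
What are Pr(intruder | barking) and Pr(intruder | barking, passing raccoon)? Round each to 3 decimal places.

Pr(intruder | barking) ≈ 0.672; Pr(intruder | barking, passing raccoon) ≈ 0.405

Under noisy-OR, P(barking | causes) = 1 − (1−0.03)·∏(1−qᵢ) over the active causes.
Numerator (weight on configurations with intruder): 0.168084 + 0.067799 = 0.235883
Denominator P(barking): 0.03·0.689·0.752 + 0.5829·0.689·0.248 + 0.7187·0.311·0.752 + 0.879041·0.311·0.248 = 0.351028
Posterior = 0.235883 / 0.351028 ≈ 0.672

Now also conditioning on passing raccoon=true:
P(barking | passing raccoon) = 0.5829*0.689 + 0.879041*0.311 = 0.401618 + 0.273382 = 0.675000
Of this, 0.273382 comes from 0.879041*0.311 (the intruder=true cases).
Hence the posterior is 0.273382/0.675000 ≈ 0.405.
This is intercausal reasoning (explaining away): once passing raccoon accounts for the barking, intruder becomes less likely.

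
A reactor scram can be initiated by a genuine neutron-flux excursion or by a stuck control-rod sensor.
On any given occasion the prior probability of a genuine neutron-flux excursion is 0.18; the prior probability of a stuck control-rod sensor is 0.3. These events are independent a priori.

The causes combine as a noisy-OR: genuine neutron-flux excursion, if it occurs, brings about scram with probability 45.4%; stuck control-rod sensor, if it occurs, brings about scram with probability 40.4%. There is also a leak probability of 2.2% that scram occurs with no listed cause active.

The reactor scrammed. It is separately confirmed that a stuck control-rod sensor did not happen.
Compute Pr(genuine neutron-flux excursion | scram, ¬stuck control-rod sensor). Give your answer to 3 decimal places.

Pr(genuine neutron-flux excursion | scram, ¬stuck control-rod sensor) ≈ 0.823

Under noisy-OR, P(scram | causes) = 1 − (1−0.022)·∏(1−qᵢ) over the active causes.
Numerator (weight on configurations with genuine neutron-flux excursion): 0.466012·0.18 = 0.083882
The normalizing constant is 0.022·0.82 + 0.466012·0.18 = 0.101922
P(genuine neutron-flux excursion | scram, ¬stuck control-rod sensor) = 0.083882/0.101922 ≈ 0.823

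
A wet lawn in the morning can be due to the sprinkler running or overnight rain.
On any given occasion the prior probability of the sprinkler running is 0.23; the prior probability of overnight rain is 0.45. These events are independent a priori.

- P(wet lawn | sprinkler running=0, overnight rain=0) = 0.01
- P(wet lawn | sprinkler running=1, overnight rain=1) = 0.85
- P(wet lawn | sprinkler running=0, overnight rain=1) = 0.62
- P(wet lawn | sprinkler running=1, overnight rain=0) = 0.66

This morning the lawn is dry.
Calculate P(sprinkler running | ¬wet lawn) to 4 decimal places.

P(sprinkler running | ¬wet lawn) ≈ 0.0960

Weight on sprinkler running=true, given the evidence: 0.043010 + 0.015525 = 0.058535
The normalizing constant is 0.99·0.77·0.55 + 0.38·0.77·0.45 + 0.34·0.23·0.55 + 0.15·0.23·0.45 = 0.609470
Posterior = 0.058535 / 0.609470 ≈ 0.0960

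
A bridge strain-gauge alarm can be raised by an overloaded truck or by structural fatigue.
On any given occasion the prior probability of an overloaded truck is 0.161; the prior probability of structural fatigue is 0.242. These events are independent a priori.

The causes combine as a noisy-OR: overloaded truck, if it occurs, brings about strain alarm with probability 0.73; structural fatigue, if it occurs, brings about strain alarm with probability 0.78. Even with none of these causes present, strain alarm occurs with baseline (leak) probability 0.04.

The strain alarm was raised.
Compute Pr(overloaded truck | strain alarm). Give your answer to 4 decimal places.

Pr(overloaded truck | strain alarm) ≈ 0.4066

Under noisy-OR, P(strain alarm | causes) = 1 − (1−0.04)·∏(1−qᵢ) over the active causes.
P(strain alarm) = 0.04*0.839*0.758 + 0.7888*0.839*0.242 + 0.7408*0.161*0.758 + 0.942976*0.161*0.242 = 0.025438 + 0.160156 + 0.090406 + 0.036740 = 0.312740
Of this, 0.127146 comes from 0.090406 + 0.036740 (the overloaded truck=true cases).
P(overloaded truck | strain alarm) = 0.127146 / 0.312740 ≈ 0.4066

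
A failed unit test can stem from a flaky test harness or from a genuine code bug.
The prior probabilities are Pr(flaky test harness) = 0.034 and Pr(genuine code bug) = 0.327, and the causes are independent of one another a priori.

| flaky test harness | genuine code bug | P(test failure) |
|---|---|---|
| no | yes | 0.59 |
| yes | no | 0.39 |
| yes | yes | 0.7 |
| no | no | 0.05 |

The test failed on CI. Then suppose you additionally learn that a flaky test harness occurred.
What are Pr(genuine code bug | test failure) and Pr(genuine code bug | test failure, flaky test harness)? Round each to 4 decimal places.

P(test failure) = 0.05*0.966*0.673 + 0.59*0.966*0.327 + 0.39*0.034*0.673 + 0.7*0.034*0.327 = 0.032506 + 0.186370 + 0.008924 + 0.007783 = 0.235583
The genuine code bug-present share is 0.186370 + 0.007783 = 0.194153.
P(genuine code bug | test failure) = 0.194153 / 0.235583 ≈ 0.8241

Now also conditioning on flaky test harness=true:
By total probability over both values of genuine code bug:
  P(test failure | flaky test harness) = 0.39*0.673 + 0.7*0.327
        = 0.262470 + 0.228900 = 0.491370
Configurations with genuine code bug contribute 0.228900, so
  P(genuine code bug | test failure, flaky test harness) = 0.228900 / 0.491370 ≈ 0.4658
— flaky test harness explains away the evidence for genuine code bug.

Pr(genuine code bug | test failure) ≈ 0.8241; Pr(genuine code bug | test failure, flaky test harness) ≈ 0.4658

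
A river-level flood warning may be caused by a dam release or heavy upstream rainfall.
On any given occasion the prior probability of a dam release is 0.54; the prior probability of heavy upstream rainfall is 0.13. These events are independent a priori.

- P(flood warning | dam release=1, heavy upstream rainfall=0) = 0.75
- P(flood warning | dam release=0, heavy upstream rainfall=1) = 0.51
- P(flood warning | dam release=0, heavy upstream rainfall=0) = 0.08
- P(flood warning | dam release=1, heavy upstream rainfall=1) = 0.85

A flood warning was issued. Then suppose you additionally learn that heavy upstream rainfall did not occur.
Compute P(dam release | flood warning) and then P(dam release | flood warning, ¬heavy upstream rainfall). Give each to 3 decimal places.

P(dam release | flood warning) ≈ 0.868; P(dam release | flood warning, ¬heavy upstream rainfall) ≈ 0.917

Enumerate the 4 (dam release, heavy upstream rainfall) configurations and weight by the priors:
  P(flood warning) = 0.08·0.46·0.87 + 0.51·0.46·0.13 + 0.75·0.54·0.87 + 0.85·0.54·0.13
        = 0.032016 + 0.030498 + 0.352350 + 0.059670 = 0.474534
The terms with dam release present sum to 0.412020, so
  P(dam release | flood warning) = 0.412020 / 0.474534 ≈ 0.868

Now condition on the additional information:
Weight on dam release=true, given the evidence: 0.75*0.54 = 0.405000
Normalizer over all consistent configurations: 0.08*0.46 + 0.75*0.54 = 0.441800
Posterior = 0.405000 / 0.441800 ≈ 0.917
Ruling out heavy upstream rainfall raises the posterior on dam release — the flip side of explaining away.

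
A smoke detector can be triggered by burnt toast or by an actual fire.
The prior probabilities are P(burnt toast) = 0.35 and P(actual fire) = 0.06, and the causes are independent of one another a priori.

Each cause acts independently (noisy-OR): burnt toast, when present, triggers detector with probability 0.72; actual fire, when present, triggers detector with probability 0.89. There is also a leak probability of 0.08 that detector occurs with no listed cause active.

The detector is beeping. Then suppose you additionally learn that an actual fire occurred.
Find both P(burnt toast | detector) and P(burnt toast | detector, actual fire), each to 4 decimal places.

P(burnt toast | detector) ≈ 0.7592; P(burnt toast | detector, actual fire) ≈ 0.3679

Under noisy-OR, P(detector | causes) = 1 − (1−0.08)·∏(1−qᵢ) over the active causes.
Enumerate the 4 (burnt toast, actual fire) configurations and weight by the priors:
  P(detector) = 0.08×0.65×0.94 + 0.8988×0.65×0.06 + 0.7424×0.35×0.94 + 0.971664×0.35×0.06
        = 0.048880 + 0.035053 + 0.244250 + 0.020405 = 0.348588
Configurations with burnt toast contribute 0.264655, so
  P(burnt toast | detector) = 0.264655 / 0.348588 ≈ 0.7592

Now condition on the additional information:
P(detector | actual fire) = 0.8988*0.65 + 0.971664*0.35 = 0.584220 + 0.340082 = 0.924302
The burnt toast-present share is 0.971664*0.35 = 0.340082.
Hence the posterior is 0.340082/0.924302 ≈ 0.3679.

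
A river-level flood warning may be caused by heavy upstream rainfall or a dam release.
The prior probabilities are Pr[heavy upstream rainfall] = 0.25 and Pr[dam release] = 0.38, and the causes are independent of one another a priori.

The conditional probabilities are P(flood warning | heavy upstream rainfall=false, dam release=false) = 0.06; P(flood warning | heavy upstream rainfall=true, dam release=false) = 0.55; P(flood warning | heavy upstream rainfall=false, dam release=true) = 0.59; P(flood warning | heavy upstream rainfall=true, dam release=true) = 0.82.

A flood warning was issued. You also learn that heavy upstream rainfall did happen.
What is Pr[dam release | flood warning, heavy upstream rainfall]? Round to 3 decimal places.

Sum P(flood warning|·) weighted by the priors over both values of dam release:
  P(flood warning | heavy upstream rainfall) = 0.55·0.62 + 0.82·0.38
        = 0.341000 + 0.311600 = 0.652600
The terms with dam release present sum to 0.311600, so
  P(dam release | flood warning, heavy upstream rainfall) = 0.311600 / 0.652600 ≈ 0.477

Pr[dam release | flood warning, heavy upstream rainfall] ≈ 0.477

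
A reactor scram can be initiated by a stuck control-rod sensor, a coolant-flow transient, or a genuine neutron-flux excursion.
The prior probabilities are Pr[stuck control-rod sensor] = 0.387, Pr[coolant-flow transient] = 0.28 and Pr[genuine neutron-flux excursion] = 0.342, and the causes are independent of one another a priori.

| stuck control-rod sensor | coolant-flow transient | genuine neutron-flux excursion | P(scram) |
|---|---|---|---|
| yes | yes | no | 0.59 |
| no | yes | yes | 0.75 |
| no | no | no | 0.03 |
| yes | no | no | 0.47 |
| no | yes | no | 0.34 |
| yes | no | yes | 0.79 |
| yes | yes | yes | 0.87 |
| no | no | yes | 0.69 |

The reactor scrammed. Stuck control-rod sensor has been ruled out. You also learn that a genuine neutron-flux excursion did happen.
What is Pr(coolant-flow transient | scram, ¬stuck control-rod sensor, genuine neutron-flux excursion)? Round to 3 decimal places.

Enumerate both values of coolant-flow transient and weight by the priors:
  P(scram | ¬stuck control-rod sensor, genuine neutron-flux excursion) = 0.69·0.72 + 0.75·0.28
        = 0.496800 + 0.210000 = 0.706800
The terms with coolant-flow transient present sum to 0.210000, so
  P(coolant-flow transient | scram, ¬stuck control-rod sensor, genuine neutron-flux excursion) = 0.210000 / 0.706800 ≈ 0.297

Pr(coolant-flow transient | scram, ¬stuck control-rod sensor, genuine neutron-flux excursion) ≈ 0.297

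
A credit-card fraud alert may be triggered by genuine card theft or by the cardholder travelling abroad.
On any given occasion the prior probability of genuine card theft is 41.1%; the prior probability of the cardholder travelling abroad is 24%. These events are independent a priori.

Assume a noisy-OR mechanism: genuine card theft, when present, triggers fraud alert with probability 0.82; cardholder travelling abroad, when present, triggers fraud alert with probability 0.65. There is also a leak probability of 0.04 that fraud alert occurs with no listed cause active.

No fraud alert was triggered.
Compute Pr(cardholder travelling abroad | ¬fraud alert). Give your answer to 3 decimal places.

Pr(cardholder travelling abroad | ¬fraud alert) ≈ 0.100

Under noisy-OR, P(fraud alert | causes) = 1 − (1−0.04)·∏(1−qᵢ) over the active causes.
P(¬fraud alert) = 0.96·0.589·0.76 + 0.336·0.589·0.24 + 0.1728·0.411·0.76 + 0.06048·0.411·0.24 = 0.429734 + 0.047497 + 0.053976 + 0.005966 = 0.537173
The cardholder travelling abroad-present share is 0.047497 + 0.005966 = 0.053463.
Hence the posterior is 0.053463/0.537173 ≈ 0.100.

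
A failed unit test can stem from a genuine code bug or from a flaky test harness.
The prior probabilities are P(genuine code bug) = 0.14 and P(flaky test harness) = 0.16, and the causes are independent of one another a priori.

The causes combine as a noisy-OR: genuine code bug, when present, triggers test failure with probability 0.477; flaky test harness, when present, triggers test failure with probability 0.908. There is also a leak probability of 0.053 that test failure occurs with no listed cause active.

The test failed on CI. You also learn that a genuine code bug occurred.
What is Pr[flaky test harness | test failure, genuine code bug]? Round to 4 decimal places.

Under noisy-OR, P(test failure | causes) = 1 − (1−0.053)·∏(1−qᵢ) over the active causes.
Enumerate both values of flaky test harness and weight by the priors:
  P(test failure | genuine code bug) = 0.504719·0.84 + 0.954434·0.16
        = 0.423964 + 0.152709 = 0.576673
The terms with flaky test harness present sum to 0.152709, so
  P(flaky test harness | test failure, genuine code bug) = 0.152709 / 0.576673 ≈ 0.2648

Pr[flaky test harness | test failure, genuine code bug] ≈ 0.2648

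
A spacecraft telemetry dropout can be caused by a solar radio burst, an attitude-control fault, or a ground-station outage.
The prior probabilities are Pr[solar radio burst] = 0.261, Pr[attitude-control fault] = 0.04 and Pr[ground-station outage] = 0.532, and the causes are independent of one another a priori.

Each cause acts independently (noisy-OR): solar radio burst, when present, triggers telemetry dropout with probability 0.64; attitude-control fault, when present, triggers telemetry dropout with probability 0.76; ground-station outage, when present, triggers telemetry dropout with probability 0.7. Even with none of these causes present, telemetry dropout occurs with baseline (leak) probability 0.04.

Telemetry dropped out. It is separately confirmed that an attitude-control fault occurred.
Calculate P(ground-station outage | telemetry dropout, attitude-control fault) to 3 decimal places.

P(ground-station outage | telemetry dropout, attitude-control fault) ≈ 0.570

Under noisy-OR, P(telemetry dropout | causes) = 1 − (1−0.04)·∏(1−qᵢ) over the active causes.
For the numerator, keep only ground-station outage=true terms: 0.365974 + 0.135397 = 0.501371
Normalizer over all consistent configurations: 0.7696×0.739×0.468 + 0.93088×0.739×0.532 + 0.917056×0.261×0.468 + 0.975117×0.261×0.532 = 0.879556
P(ground-station outage | telemetry dropout, attitude-control fault) = 0.501371/0.879556 ≈ 0.570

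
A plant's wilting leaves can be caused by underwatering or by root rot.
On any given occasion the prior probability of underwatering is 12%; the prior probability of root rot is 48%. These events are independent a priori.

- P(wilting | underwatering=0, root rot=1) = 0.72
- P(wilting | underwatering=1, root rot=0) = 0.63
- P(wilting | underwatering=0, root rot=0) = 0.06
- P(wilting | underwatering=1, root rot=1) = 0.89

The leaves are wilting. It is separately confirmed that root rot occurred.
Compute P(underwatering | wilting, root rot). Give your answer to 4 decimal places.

P(underwatering | wilting, root rot) ≈ 0.1442

For the numerator, keep only underwatering=true terms: 0.89×0.12 = 0.106800
Denominator P(wilting | root rot): 0.72×0.88 + 0.89×0.12 = 0.740400
P(underwatering | wilting, root rot) = 0.106800/0.740400 ≈ 0.1442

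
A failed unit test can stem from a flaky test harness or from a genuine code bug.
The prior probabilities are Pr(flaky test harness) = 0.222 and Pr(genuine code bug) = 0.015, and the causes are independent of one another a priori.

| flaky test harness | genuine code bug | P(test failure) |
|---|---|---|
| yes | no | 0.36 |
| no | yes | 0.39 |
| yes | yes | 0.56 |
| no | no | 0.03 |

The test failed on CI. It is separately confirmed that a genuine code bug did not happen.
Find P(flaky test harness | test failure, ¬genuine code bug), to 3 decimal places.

P(flaky test harness | test failure, ¬genuine code bug) ≈ 0.774

Enumerate both values of flaky test harness and weight by the priors:
  P(test failure | ¬genuine code bug) = 0.03*0.778 + 0.36*0.222
        = 0.023340 + 0.079920 = 0.103260
Keeping only the flaky test harness-present terms gives 0.079920, so
  P(flaky test harness | test failure, ¬genuine code bug) = 0.079920 / 0.103260 ≈ 0.774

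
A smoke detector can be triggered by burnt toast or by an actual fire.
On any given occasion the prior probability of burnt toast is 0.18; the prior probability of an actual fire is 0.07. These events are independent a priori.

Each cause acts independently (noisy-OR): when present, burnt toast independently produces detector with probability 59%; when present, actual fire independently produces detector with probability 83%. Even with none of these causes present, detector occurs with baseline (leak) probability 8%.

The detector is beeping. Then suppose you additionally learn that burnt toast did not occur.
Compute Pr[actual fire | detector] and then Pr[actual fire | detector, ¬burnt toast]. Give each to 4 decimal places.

Under noisy-OR, P(detector | causes) = 1 − (1−0.08)·∏(1−qᵢ) over the active causes.
P(detector) = 0.08×0.82×0.93 + 0.8436×0.82×0.07 + 0.6228×0.18×0.93 + 0.935876×0.18×0.07 = 0.061008 + 0.048423 + 0.104257 + 0.011792 = 0.225480
Of this, 0.060215 comes from 0.048423 + 0.011792 (the actual fire=true cases).
So P(actual fire | detector) = 0.060215/0.225480 ≈ 0.2671.

Now also conditioning on burnt toast≠true:
Weight on actual fire=true, given the evidence: 0.8436*0.07 = 0.059052
Normalizer over all consistent configurations: 0.08*0.93 + 0.8436*0.07 = 0.133452
P(actual fire | detector, ¬burnt toast) = 0.059052/0.133452 ≈ 0.4425
With burnt toast excluded, actual fire must carry more of the explanatory weight for the detector.

Pr[actual fire | detector] ≈ 0.2671; Pr[actual fire | detector, ¬burnt toast] ≈ 0.4425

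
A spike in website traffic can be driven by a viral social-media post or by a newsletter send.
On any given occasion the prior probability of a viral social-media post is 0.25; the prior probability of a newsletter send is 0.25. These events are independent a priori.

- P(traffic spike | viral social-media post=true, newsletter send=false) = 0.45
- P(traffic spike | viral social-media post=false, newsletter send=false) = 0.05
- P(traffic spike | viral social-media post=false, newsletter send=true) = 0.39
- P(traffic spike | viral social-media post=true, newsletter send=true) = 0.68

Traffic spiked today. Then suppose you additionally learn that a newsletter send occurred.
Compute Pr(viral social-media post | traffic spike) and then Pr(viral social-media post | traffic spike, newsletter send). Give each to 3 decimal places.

Sum P(traffic spike|·) weighted by the priors over the 4 (viral social-media post, newsletter send) configurations:
  P(traffic spike) = 0.05·0.75·0.75 + 0.39·0.75·0.25 + 0.45·0.25·0.75 + 0.68·0.25·0.25
        = 0.028125 + 0.073125 + 0.084375 + 0.042500 = 0.228125
Configurations with viral social-media post contribute 0.126875, so
  P(viral social-media post | traffic spike) = 0.126875 / 0.228125 ≈ 0.556

With the extra evidence:
Enumerate both values of viral social-media post and weight by the priors:
  P(traffic spike | newsletter send) = 0.39×0.75 + 0.68×0.25
        = 0.292500 + 0.170000 = 0.462500
The terms with viral social-media post present sum to 0.170000, so
  P(viral social-media post | traffic spike, newsletter send) = 0.170000 / 0.462500 ≈ 0.368

Pr(viral social-media post | traffic spike) ≈ 0.556; Pr(viral social-media post | traffic spike, newsletter send) ≈ 0.368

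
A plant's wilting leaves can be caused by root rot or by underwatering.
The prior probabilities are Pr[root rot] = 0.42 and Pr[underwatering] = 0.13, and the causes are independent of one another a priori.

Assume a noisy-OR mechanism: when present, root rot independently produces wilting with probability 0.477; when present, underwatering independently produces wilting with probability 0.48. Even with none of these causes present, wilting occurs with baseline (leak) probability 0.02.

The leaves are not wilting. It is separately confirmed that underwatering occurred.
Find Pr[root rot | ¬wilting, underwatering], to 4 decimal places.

Pr[root rot | ¬wilting, underwatering] ≈ 0.2747

Under noisy-OR, P(wilting | causes) = 1 − (1−0.02)·∏(1−qᵢ) over the active causes.
For the numerator, keep only root rot=true terms: 0.266521*0.42 = 0.111939
The normalizing constant is 0.5096*0.58 + 0.266521*0.42 = 0.407507
P(root rot | ¬wilting, underwatering) = 0.111939/0.407507 ≈ 0.2747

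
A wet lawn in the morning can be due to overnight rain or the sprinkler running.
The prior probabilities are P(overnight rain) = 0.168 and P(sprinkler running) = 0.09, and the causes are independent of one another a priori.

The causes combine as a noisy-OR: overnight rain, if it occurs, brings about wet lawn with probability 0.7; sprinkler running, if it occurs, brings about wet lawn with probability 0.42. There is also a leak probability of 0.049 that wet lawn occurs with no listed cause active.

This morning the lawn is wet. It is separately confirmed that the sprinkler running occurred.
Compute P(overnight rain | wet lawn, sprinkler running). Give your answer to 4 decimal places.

P(overnight rain | wet lawn, sprinkler running) ≈ 0.2731

Under noisy-OR, P(wet lawn | causes) = 1 − (1−0.049)·∏(1−qᵢ) over the active causes.
Numerator (weight on configurations with overnight rain): 0.834526×0.168 = 0.140200
The normalizing constant is 0.44842×0.832 + 0.834526×0.168 = 0.513285
P(overnight rain | wet lawn, sprinkler running) = 0.140200/0.513285 ≈ 0.2731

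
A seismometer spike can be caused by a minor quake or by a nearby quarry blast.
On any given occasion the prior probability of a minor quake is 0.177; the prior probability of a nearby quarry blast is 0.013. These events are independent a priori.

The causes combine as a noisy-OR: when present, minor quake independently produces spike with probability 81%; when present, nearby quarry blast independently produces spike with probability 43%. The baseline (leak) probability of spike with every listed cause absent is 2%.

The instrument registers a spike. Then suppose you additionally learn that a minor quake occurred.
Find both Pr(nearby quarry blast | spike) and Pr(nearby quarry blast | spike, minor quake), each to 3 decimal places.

Pr(nearby quarry blast | spike) ≈ 0.041; Pr(nearby quarry blast | spike, minor quake) ≈ 0.014

Under noisy-OR, P(spike | causes) = 1 − (1−0.02)·∏(1−qᵢ) over the active causes.
P(spike) = 0.02*0.823*0.987 + 0.4414*0.823*0.013 + 0.8138*0.177*0.987 + 0.893866*0.177*0.013 = 0.016246 + 0.004723 + 0.142170 + 0.002057 = 0.165196
Of this, 0.006780 comes from 0.004723 + 0.002057 (the nearby quarry blast=true cases).
P(nearby quarry blast | spike) = 0.006780 / 0.165196 ≈ 0.041

Now condition on the additional information:
Weight on nearby quarry blast=true, given the evidence: 0.893866*0.013 = 0.011620
Denominator P(spike | minor quake): 0.8138*0.987 + 0.893866*0.013 = 0.814841
Posterior = 0.011620 / 0.814841 ≈ 0.014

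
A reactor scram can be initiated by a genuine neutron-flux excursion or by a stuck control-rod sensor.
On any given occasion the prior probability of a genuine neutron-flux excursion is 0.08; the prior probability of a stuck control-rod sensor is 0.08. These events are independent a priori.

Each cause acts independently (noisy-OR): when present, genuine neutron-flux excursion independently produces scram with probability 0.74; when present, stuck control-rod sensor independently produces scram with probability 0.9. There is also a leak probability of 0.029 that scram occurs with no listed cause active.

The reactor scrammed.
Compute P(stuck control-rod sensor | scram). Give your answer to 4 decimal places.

P(stuck control-rod sensor | scram) ≈ 0.4774

Under noisy-OR, P(scram | causes) = 1 − (1−0.029)·∏(1−qᵢ) over the active causes.
For the numerator, keep only stuck control-rod sensor=true terms: 0.066453 + 0.006238 = 0.072691
The normalizing constant is 0.029·0.92·0.92 + 0.9029·0.92·0.08 + 0.74754·0.08·0.92 + 0.974754·0.08·0.08 = 0.152256
P(stuck control-rod sensor | scram) = 0.072691/0.152256 ≈ 0.4774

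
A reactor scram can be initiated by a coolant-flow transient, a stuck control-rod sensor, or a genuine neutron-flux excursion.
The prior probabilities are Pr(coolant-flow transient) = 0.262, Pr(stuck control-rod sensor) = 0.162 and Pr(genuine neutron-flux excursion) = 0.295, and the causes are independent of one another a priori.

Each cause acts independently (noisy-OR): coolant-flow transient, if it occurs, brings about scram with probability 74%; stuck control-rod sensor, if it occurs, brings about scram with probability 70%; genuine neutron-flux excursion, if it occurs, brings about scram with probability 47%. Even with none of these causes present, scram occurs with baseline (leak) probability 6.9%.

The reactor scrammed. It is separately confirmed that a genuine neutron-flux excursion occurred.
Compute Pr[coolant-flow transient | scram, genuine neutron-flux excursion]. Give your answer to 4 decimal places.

Pr[coolant-flow transient | scram, genuine neutron-flux excursion] ≈ 0.3587

Under noisy-OR, P(scram | causes) = 1 − (1−0.069)·∏(1−qᵢ) over the active causes.
For the numerator, keep only coolant-flow transient=true terms: 0.191389 + 0.040810 = 0.232199
Normalizer over all consistent configurations: 0.50657·0.738·0.838 + 0.851971·0.738·0.162 + 0.871708·0.262·0.838 + 0.961512·0.262·0.162 = 0.647342
Posterior = 0.232199 / 0.647342 ≈ 0.3587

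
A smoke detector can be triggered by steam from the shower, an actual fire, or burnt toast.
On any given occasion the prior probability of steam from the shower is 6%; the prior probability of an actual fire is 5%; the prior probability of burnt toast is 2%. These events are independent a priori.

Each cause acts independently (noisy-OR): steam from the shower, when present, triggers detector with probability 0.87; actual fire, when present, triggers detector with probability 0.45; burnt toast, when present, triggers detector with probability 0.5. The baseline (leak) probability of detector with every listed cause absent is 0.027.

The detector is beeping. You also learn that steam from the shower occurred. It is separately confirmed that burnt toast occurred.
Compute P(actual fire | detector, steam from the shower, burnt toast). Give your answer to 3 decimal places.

Under noisy-OR, P(detector | causes) = 1 − (1−0.027)·∏(1−qᵢ) over the active causes.
By total probability over both values of actual fire:
  P(detector | steam from the shower, burnt toast) = 0.936755×0.95 + 0.965215×0.05
        = 0.889917 + 0.048261 = 0.938178
Keeping only the actual fire-present terms gives 0.048261, so
  P(actual fire | detector, steam from the shower, burnt toast) = 0.048261 / 0.938178 ≈ 0.051

P(actual fire | detector, steam from the shower, burnt toast) ≈ 0.051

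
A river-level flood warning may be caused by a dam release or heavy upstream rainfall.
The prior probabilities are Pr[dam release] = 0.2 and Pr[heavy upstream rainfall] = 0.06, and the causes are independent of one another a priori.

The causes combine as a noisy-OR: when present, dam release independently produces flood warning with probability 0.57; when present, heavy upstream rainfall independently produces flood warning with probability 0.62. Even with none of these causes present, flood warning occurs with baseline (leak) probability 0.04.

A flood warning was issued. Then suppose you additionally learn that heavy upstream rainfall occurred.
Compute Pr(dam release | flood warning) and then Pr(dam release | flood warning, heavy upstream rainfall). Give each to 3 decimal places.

Pr(dam release | flood warning) ≈ 0.666; Pr(dam release | flood warning, heavy upstream rainfall) ≈ 0.249

Under noisy-OR, P(flood warning | causes) = 1 − (1−0.04)·∏(1−qᵢ) over the active causes.
Enumerate the 4 (dam release, heavy upstream rainfall) configurations and weight by the priors:
  P(flood warning) = 0.04×0.8×0.94 + 0.6352×0.8×0.06 + 0.5872×0.2×0.94 + 0.843136×0.2×0.06
        = 0.030080 + 0.030490 + 0.110394 + 0.010118 = 0.181082
Keeping only the dam release-present terms gives 0.120512, so
  P(dam release | flood warning) = 0.120512 / 0.181082 ≈ 0.666

With the extra evidence:
Weight on dam release=true, given the evidence: 0.843136×0.2 = 0.168627
The normalizing constant is 0.6352×0.8 + 0.843136×0.2 = 0.676787
P(dam release | flood warning, heavy upstream rainfall) = 0.168627/0.676787 ≈ 0.249
This is intercausal reasoning (explaining away): once heavy upstream rainfall accounts for the flood warning, dam release becomes less likely.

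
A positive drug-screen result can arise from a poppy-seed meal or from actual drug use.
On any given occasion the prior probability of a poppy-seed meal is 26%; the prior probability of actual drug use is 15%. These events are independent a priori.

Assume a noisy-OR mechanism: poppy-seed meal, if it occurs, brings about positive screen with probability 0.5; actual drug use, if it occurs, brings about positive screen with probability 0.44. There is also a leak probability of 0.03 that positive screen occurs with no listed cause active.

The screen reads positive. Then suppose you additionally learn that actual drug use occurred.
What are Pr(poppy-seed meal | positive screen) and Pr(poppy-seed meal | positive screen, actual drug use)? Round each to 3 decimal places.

Under noisy-OR, P(positive screen | causes) = 1 − (1−0.03)·∏(1−qᵢ) over the active causes.
P(positive screen) = 0.03×0.74×0.85 + 0.4568×0.74×0.15 + 0.515×0.26×0.85 + 0.7284×0.26×0.15 = 0.018870 + 0.050705 + 0.113815 + 0.028408 = 0.211798
Of this, 0.142223 comes from 0.113815 + 0.028408 (the poppy-seed meal=true cases).
So P(poppy-seed meal | positive screen) = 0.142223/0.211798 ≈ 0.672.

Now condition on the additional information:
Sum P(positive screen|·) weighted by the priors over both values of poppy-seed meal:
  P(positive screen | actual drug use) = 0.4568*0.74 + 0.7284*0.26
        = 0.338032 + 0.189384 = 0.527416
Configurations with poppy-seed meal contribute 0.189384, so
  P(poppy-seed meal | positive screen, actual drug use) = 0.189384 / 0.527416 ≈ 0.359
Conditioning on actual drug use lowers the posterior on poppy-seed meal: the classic explaining-away effect in a common-effect structure.

Pr(poppy-seed meal | positive screen) ≈ 0.672; Pr(poppy-seed meal | positive screen, actual drug use) ≈ 0.359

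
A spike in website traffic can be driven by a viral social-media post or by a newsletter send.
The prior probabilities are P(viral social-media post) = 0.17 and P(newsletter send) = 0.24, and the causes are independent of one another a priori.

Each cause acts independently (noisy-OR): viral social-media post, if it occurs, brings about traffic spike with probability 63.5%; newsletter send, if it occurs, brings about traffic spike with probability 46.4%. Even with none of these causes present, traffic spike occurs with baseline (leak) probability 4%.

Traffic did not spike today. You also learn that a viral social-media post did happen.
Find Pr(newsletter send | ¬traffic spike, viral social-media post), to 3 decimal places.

Under noisy-OR, P(traffic spike | causes) = 1 − (1−0.04)·∏(1−qᵢ) over the active causes.
Numerator (weight on configurations with newsletter send): 0.187814·0.24 = 0.045075
Normalizer over all consistent configurations: 0.3504·0.76 + 0.187814·0.24 = 0.311379
Posterior = 0.045075 / 0.311379 ≈ 0.145

Pr(newsletter send | ¬traffic spike, viral social-media post) ≈ 0.145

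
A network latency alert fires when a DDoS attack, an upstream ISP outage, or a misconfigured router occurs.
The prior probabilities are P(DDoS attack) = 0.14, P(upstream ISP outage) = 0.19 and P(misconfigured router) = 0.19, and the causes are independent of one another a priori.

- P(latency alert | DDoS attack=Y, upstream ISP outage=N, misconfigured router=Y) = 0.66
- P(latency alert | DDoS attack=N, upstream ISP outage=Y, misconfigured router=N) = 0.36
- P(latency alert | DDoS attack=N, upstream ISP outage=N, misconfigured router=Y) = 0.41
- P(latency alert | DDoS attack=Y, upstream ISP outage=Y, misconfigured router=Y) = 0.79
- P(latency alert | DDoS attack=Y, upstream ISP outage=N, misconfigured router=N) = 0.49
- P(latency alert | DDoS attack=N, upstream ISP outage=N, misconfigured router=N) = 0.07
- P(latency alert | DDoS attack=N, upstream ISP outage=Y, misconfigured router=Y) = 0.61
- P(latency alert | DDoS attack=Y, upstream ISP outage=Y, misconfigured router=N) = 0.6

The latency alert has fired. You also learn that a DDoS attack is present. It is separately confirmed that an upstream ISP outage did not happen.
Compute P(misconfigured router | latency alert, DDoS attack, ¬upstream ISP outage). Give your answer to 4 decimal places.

P(misconfigured router | latency alert, DDoS attack, ¬upstream ISP outage) ≈ 0.2401

P(latency alert | DDoS attack, ¬upstream ISP outage) = 0.49·0.81 + 0.66·0.19 = 0.396900 + 0.125400 = 0.522300
Of this, 0.125400 comes from 0.66·0.19 (the misconfigured router=true cases).
So P(misconfigured router | latency alert, DDoS attack, ¬upstream ISP outage) = 0.125400/0.522300 ≈ 0.2401.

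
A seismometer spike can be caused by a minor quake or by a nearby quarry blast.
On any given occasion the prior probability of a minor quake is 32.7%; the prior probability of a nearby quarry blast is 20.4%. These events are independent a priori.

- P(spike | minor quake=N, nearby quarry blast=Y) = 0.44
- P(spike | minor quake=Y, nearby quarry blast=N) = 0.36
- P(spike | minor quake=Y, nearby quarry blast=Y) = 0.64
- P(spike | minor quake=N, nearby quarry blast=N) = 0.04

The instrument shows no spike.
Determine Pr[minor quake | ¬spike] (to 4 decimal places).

Enumerate the 4 (minor quake, nearby quarry blast) configurations and weight by the priors:
  P(¬spike) = 0.96·0.673·0.796 + 0.56·0.673·0.204 + 0.64·0.327·0.796 + 0.36·0.327·0.204
        = 0.514280 + 0.076884 + 0.166587 + 0.024015 = 0.781766
Configurations with minor quake contribute 0.190602, so
  P(minor quake | ¬spike) = 0.190602 / 0.781766 ≈ 0.2438

Pr[minor quake | ¬spike] ≈ 0.2438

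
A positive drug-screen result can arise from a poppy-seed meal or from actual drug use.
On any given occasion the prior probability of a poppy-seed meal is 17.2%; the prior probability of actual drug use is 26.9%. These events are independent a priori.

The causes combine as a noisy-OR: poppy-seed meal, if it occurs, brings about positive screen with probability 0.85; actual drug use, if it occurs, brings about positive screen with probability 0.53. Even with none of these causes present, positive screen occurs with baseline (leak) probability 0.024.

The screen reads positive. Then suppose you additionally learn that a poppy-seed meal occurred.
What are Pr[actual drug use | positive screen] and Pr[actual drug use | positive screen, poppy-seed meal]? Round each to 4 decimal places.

Pr[actual drug use | positive screen] ≈ 0.5732; Pr[actual drug use | positive screen, poppy-seed meal] ≈ 0.2864

Under noisy-OR, P(positive screen | causes) = 1 − (1−0.024)·∏(1−qᵢ) over the active causes.
Sum P(positive screen|·) weighted by the priors over the 4 (poppy-seed meal, actual drug use) configurations:
  P(positive screen) = 0.024·0.828·0.731 + 0.54128·0.828·0.269 + 0.8536·0.172·0.731 + 0.931192·0.172·0.269
        = 0.014526 + 0.120560 + 0.107325 + 0.043084 = 0.285495
The terms with actual drug use present sum to 0.163644, so
  P(actual drug use | positive screen) = 0.163644 / 0.285495 ≈ 0.5732

Now also conditioning on poppy-seed meal=true:
By total probability over both values of actual drug use:
  P(positive screen | poppy-seed meal) = 0.8536*0.731 + 0.931192*0.269
        = 0.623982 + 0.250491 = 0.874473
Keeping only the actual drug use-present terms gives 0.250491, so
  P(actual drug use | positive screen, poppy-seed meal) = 0.250491 / 0.874473 ≈ 0.2864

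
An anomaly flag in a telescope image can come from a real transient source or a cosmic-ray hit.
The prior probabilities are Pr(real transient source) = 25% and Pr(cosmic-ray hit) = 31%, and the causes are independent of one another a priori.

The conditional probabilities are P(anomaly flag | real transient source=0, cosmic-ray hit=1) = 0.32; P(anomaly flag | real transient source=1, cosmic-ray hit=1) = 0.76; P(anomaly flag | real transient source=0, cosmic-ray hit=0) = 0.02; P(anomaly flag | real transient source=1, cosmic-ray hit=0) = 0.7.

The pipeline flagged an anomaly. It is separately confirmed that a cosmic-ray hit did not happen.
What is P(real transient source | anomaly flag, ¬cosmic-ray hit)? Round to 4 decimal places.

Enumerate both values of real transient source and weight by the priors:
  P(anomaly flag | ¬cosmic-ray hit) = 0.02*0.75 + 0.7*0.25
        = 0.015000 + 0.175000 = 0.190000
Configurations with real transient source contribute 0.175000, so
  P(real transient source | anomaly flag, ¬cosmic-ray hit) = 0.175000 / 0.190000 ≈ 0.9211

P(real transient source | anomaly flag, ¬cosmic-ray hit) ≈ 0.9211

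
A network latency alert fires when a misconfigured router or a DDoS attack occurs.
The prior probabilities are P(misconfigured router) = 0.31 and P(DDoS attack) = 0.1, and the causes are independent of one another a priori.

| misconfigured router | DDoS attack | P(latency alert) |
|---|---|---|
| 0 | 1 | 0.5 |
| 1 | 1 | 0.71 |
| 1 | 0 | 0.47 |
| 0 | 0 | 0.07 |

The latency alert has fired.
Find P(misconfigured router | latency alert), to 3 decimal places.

P(latency alert) = 0.07·0.69·0.9 + 0.5·0.69·0.1 + 0.47·0.31·0.9 + 0.71·0.31·0.1 = 0.043470 + 0.034500 + 0.131130 + 0.022010 = 0.231110
Restricting to configurations with misconfigured router present: 0.131130 + 0.022010 = 0.153140.
So P(misconfigured router | latency alert) = 0.153140/0.231110 ≈ 0.663.

P(misconfigured router | latency alert) ≈ 0.663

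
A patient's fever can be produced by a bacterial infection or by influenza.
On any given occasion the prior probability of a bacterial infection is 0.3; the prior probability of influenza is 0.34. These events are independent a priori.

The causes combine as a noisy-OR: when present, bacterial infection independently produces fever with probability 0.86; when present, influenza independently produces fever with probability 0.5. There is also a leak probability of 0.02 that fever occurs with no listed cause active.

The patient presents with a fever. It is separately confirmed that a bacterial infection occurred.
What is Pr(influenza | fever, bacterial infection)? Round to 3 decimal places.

Pr(influenza | fever, bacterial infection) ≈ 0.357

Under noisy-OR, P(fever | causes) = 1 − (1−0.02)·∏(1−qᵢ) over the active causes.
Weight on influenza=true, given the evidence: 0.9314·0.34 = 0.316676
Denominator P(fever | bacterial infection): 0.8628·0.66 + 0.9314·0.34 = 0.886124
Posterior = 0.316676 / 0.886124 ≈ 0.357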